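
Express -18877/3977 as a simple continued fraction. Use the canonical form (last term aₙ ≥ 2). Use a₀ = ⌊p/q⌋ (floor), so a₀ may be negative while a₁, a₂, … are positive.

[-5; 3, 1, 17, 3, 18]

-18877 = -5·3977 + 1008
3977 = 3·1008 + 953
1008 = 1·953 + 55
953 = 17·55 + 18
55 = 3·18 + 1
18 = 18·1 + 0  (stop)
So -18877/3977 = [-5; 3, 1, 17, 3, 18].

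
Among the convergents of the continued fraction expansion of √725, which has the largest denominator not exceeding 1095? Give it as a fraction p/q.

9801/364

√725 = [26; 1, 12, 2, 12, 1, 52, …] (period length 6).
Convergents:
  p_0/q_0 = 26/1
  p_1/q_1 = 27/1
  p_2/q_2 = 350/13
  p_3/q_3 = 727/27
  p_4/q_4 = 9074/337
  p_5/q_5 = 9801/364
  p_6/q_6 = 518726/19265
q_5 = 364 ≤ 1095 < 19265 = q_6, so the answer is 9801/364.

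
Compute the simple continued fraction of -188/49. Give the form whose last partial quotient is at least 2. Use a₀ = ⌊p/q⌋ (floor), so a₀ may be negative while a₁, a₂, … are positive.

[-4; 6, 8]

-188 = -4*49 + 8
49 = 6*8 + 1
8 = 8*1 + 0  (stop)
So -188/49 = [-4; 6, 8].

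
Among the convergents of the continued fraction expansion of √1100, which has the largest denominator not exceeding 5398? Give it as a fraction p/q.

√1100 = [33; 6, 66, …] (period length 2).
Convergents:
  p_0/q_0 = 33/1
  p_1/q_1 = 199/6
  p_2/q_2 = 13167/397
  p_3/q_3 = 79201/2388
  p_4/q_4 = 5240433/158005
q_3 = 2388 ≤ 5398 < 158005 = q_4, so the answer is 79201/2388.

79201/2388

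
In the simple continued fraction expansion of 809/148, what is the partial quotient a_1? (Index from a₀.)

809 = 5·148 + 69   →  a_0 = 5
148 = 2·69 + 10   →  a_1 = 2

2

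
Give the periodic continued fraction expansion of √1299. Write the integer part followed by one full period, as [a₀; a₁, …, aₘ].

a₀ = ⌊√1299⌋ = 36.
With m₀=0, d₀=1 and mₖ₊₁ = dₖaₖ − mₖ, dₖ₊₁ = (n − mₖ₊₁²)/dₖ, aₖ₊₁ = ⌊(a₀+mₖ₊₁)/dₖ₊₁⌋:
  k=1: m=36, d=3, a=24
  k=2: m=36, d=1, a=72
d=1 and a=2a₀=72 at k=2, so the next step gives (m, d) = (36, 3) again — its k=1 value — and the period has length 2.

[36; 24, 72]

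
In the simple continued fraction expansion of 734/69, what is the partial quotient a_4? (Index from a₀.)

3

734 = 10·69 + 44   →  a_0 = 10
69 = 1·44 + 25   →  a_1 = 1
44 = 1·25 + 19   →  a_2 = 1
25 = 1·19 + 6   →  a_3 = 1
19 = 3·6 + 1   →  a_4 = 3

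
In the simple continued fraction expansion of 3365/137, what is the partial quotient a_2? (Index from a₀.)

3365 = 24·137 + 77   →  a_0 = 24
137 = 1·77 + 60   →  a_1 = 1
77 = 1·60 + 17   →  a_2 = 1

1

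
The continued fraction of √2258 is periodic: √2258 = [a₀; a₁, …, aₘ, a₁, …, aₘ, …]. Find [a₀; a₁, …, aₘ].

[47; 1, 1, 13, 13, 1, 1, 94]

a₀ = ⌊√2258⌋ = 47.
With m₀=0, d₀=1 and mₖ₊₁ = dₖaₖ − mₖ, dₖ₊₁ = (n − mₖ₊₁²)/dₖ, aₖ₊₁ = ⌊(a₀+mₖ₊₁)/dₖ₊₁⌋:
  k=1: m=47, d=49, a=1
  k=2: m=2, d=46, a=1
  k=3: m=44, d=7, a=13
  k=4: m=47, d=7, a=13
  k=5: m=44, d=46, a=1
  k=6: m=2, d=49, a=1
  k=7: m=47, d=1, a=94
d=1 and a=2a₀=94 at k=7, so the next step gives (m, d) = (47, 49) again — its k=1 value — and the period has length 7.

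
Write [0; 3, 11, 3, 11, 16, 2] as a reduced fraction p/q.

Using pₖ = aₖpₖ₋₁ + pₖ₋₂ and qₖ = aₖqₖ₋₁ + qₖ₋₂:
  k=0: a=0, p=0, q=1
  k=1: a=3, p=1, q=3
  k=2: a=11, p=11, q=34
  k=3: a=3, p=34, q=105
  k=4: a=11, p=385, q=1189
  k=5: a=16, p=6194, q=19129
  k=6: a=2, p=12773, q=39447

12773/39447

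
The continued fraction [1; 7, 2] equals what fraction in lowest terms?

17/15

Using pₖ = aₖpₖ₋₁ + pₖ₋₂ and qₖ = aₖqₖ₋₁ + qₖ₋₂:
  k=0: a=1, p=1, q=1
  k=1: a=7, p=8, q=7
  k=2: a=2, p=17, q=15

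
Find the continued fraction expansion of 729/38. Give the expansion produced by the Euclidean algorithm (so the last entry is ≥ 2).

[19; 5, 2, 3]

729 = 19*38 + 7
38 = 5*7 + 3
7 = 2*3 + 1
3 = 3*1 + 0  (stop)
So 729/38 = [19; 5, 2, 3].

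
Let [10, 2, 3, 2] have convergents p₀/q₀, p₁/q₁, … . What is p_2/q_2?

Using pₖ = aₖpₖ₋₁ + pₖ₋₂, qₖ = aₖqₖ₋₁ + qₖ₋₂ (with p₋₁=1, p₋₂=0, q₋₁=0, q₋₂=1):
  k=0: a=10, p=10, q=1
  k=1: a=2, p=21, q=2
  k=2: a=3, p=73, q=7

73/7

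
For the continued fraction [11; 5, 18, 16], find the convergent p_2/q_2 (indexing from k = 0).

Using pₖ = aₖpₖ₋₁ + pₖ₋₂, qₖ = aₖqₖ₋₁ + qₖ₋₂ (with p₋₁=1, p₋₂=0, q₋₁=0, q₋₂=1):
  k=0: a=11, p=11, q=1
  k=1: a=5, p=56, q=5
  k=2: a=18, p=1019, q=91

1019/91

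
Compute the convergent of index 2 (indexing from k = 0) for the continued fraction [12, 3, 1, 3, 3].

Using pₖ = aₖpₖ₋₁ + pₖ₋₂, qₖ = aₖqₖ₋₁ + qₖ₋₂ (with p₋₁=1, p₋₂=0, q₋₁=0, q₋₂=1):
  k=0: a=12, p=12, q=1
  k=1: a=3, p=37, q=3
  k=2: a=1, p=49, q=4

49/4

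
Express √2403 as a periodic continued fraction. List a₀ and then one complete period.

[49; 49, 98]

a₀ = ⌊√2403⌋ = 49.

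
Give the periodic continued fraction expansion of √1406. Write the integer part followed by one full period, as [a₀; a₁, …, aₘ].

a₀ = ⌊√1406⌋ = 37.

[37; 2, 74]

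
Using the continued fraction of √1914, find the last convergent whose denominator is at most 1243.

√1914 = [43; 1, 2, 1, 86, …] (period length 4).
Convergents:
  p_0/q_0 = 43/1
  p_1/q_1 = 44/1
  p_2/q_2 = 131/3
  p_3/q_3 = 175/4
  p_4/q_4 = 15181/347
  p_5/q_5 = 15356/351
  p_6/q_6 = 45893/1049
  p_7/q_7 = 61249/1400
q_6 = 1049 ≤ 1243 < 1400 = q_7, so the answer is 45893/1049.

45893/1049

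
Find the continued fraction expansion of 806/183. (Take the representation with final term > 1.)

806 = 4·183 + 74
183 = 2·74 + 35
74 = 2·35 + 4
35 = 8·4 + 3
4 = 1·3 + 1
3 = 3·1 + 0  (stop)
So 806/183 = [4; 2, 2, 8, 1, 3].

[4; 2, 2, 8, 1, 3]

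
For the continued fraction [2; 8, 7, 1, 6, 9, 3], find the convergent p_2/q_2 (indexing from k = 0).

121/57

Using pₖ = aₖpₖ₋₁ + pₖ₋₂, qₖ = aₖqₖ₋₁ + qₖ₋₂ (with p₋₁=1, p₋₂=0, q₋₁=0, q₋₂=1):
  k=0: a=2, p=2, q=1
  k=1: a=8, p=17, q=8
  k=2: a=7, p=121, q=57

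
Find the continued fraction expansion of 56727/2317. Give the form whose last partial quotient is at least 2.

[24; 2, 14, 6, 13]

56727 = 24×2317 + 1119
2317 = 2×1119 + 79
1119 = 14×79 + 13
79 = 6×13 + 1
13 = 13×1 + 0  (stop)
So 56727/2317 = [24; 2, 14, 6, 13].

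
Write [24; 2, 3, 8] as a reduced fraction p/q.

1417/58

Fold from the inside: start with 8/1.
  3 + 1/8 = 25/8
  2 + 8/25 = 58/25
  24 + 25/58 = 1417/58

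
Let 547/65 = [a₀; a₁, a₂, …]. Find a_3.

547 = 8·65 + 27   →  a_0 = 8
65 = 2·27 + 11   →  a_1 = 2
27 = 2·11 + 5   →  a_2 = 2
11 = 2·5 + 1   →  a_3 = 2

2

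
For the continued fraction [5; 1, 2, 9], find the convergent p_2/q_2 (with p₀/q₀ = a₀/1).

Using pₖ = aₖpₖ₋₁ + pₖ₋₂, qₖ = aₖqₖ₋₁ + qₖ₋₂ (with p₋₁=1, p₋₂=0, q₋₁=0, q₋₂=1):
  k=0: a=5, p=5, q=1
  k=1: a=1, p=6, q=1
  k=2: a=2, p=17, q=3

17/3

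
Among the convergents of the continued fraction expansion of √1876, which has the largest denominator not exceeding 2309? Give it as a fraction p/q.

√1876 = [43; 3, 5, 12, 5, 3, 86, …] (period length 6).
Convergents:
  p_0/q_0 = 43/1
  p_1/q_1 = 130/3
  p_2/q_2 = 693/16
  p_3/q_3 = 8446/195
  p_4/q_4 = 42923/991
  p_5/q_5 = 137215/3168
q_4 = 991 ≤ 2309 < 3168 = q_5, so the answer is 42923/991.

42923/991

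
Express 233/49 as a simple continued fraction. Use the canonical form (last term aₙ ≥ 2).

233 = 4·49 + 37
49 = 1·37 + 12
37 = 3·12 + 1
12 = 12·1 + 0  (stop)
So 233/49 = [4; 1, 3, 12].

[4; 1, 3, 12]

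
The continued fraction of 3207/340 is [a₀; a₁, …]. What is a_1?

2

3207 = 9·340 + 147   →  a_0 = 9
340 = 2·147 + 46   →  a_1 = 2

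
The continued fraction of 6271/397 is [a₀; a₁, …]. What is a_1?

1

6271 = 15·397 + 316   →  a_0 = 15
397 = 1·316 + 81   →  a_1 = 1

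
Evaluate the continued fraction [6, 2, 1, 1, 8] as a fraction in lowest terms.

Using pₖ = aₖpₖ₋₁ + pₖ₋₂ and qₖ = aₖqₖ₋₁ + qₖ₋₂:
  k=0: a=6, p=6, q=1
  k=1: a=2, p=13, q=2
  k=2: a=1, p=19, q=3
  k=3: a=1, p=32, q=5
  k=4: a=8, p=275, q=43

275/43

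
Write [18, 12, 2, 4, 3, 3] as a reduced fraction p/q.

21606/1195

Fold from the inside: start with 3/1.
  3 + 1/3 = 10/3
  4 + 3/10 = 43/10
  2 + 10/43 = 96/43
  12 + 43/96 = 1195/96
  18 + 96/1195 = 21606/1195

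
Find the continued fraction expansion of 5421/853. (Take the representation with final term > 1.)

[6; 2, 1, 4, 2, 2, 3, 3]

5421 = 6·853 + 303
853 = 2·303 + 247
303 = 1·247 + 56
247 = 4·56 + 23
56 = 2·23 + 10
23 = 2·10 + 3
10 = 3·3 + 1
3 = 3·1 + 0  (stop)
So 5421/853 = [6; 2, 1, 4, 2, 2, 3, 3].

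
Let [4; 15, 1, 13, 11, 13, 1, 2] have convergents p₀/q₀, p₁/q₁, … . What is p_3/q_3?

906/223

Using pₖ = aₖpₖ₋₁ + pₖ₋₂, qₖ = aₖqₖ₋₁ + qₖ₋₂ (with p₋₁=1, p₋₂=0, q₋₁=0, q₋₂=1):
  k=0: a=4, p=4, q=1
  k=1: a=15, p=61, q=15
  k=2: a=1, p=65, q=16
  k=3: a=13, p=906, q=223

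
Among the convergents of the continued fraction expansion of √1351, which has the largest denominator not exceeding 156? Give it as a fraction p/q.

4668/127

√1351 = [36; 1, 3, 10, 3, 1, 72, …] (period length 6).
Convergents:
  p_0/q_0 = 36/1
  p_1/q_1 = 37/1
  p_2/q_2 = 147/4
  p_3/q_3 = 1507/41
  p_4/q_4 = 4668/127
  p_5/q_5 = 6175/168
q_4 = 127 ≤ 156 < 168 = q_5, so the answer is 4668/127.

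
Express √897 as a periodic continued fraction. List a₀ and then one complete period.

a₀ = ⌊√897⌋ = 29.
With m₀=0, d₀=1 and mₖ₊₁ = dₖaₖ − mₖ, dₖ₊₁ = (n − mₖ₊₁²)/dₖ, aₖ₊₁ = ⌊(a₀+mₖ₊₁)/dₖ₊₁⌋:
  k=1: m=29, d=56, a=1
  k=2: m=27, d=3, a=18
  k=3: m=27, d=56, a=1
  k=4: m=29, d=1, a=58
d=1 and a=2a₀=58 at k=4, so the next step gives (m, d) = (29, 56) again — its k=1 value — and the period has length 4.

[29; 1, 18, 1, 58]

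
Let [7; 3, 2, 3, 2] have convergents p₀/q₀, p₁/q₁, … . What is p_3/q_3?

Using pₖ = aₖpₖ₋₁ + pₖ₋₂, qₖ = aₖqₖ₋₁ + qₖ₋₂ (with p₋₁=1, p₋₂=0, q₋₁=0, q₋₂=1):
  k=0: a=7, p=7, q=1
  k=1: a=3, p=22, q=3
  k=2: a=2, p=51, q=7
  k=3: a=3, p=175, q=24

175/24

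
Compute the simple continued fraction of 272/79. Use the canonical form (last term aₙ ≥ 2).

272 = 3·79 + 35
79 = 2·35 + 9
35 = 3·9 + 8
9 = 1·8 + 1
8 = 8·1 + 0  (stop)
So 272/79 = [3; 2, 3, 1, 8].

[3; 2, 3, 1, 8]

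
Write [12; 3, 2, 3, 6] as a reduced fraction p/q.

Fold from the inside: start with 6/1.
  3 + 1/6 = 19/6
  2 + 6/19 = 44/19
  3 + 19/44 = 151/44
  12 + 44/151 = 1856/151

1856/151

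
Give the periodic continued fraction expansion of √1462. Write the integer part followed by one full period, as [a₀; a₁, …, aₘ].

[38; 4, 4, 4, 76]

a₀ = ⌊√1462⌋ = 38.
With m₀=0, d₀=1 and mₖ₊₁ = dₖaₖ − mₖ, dₖ₊₁ = (n − mₖ₊₁²)/dₖ, aₖ₊₁ = ⌊(a₀+mₖ₊₁)/dₖ₊₁⌋:
  k=1: m=38, d=18, a=4
  k=2: m=34, d=17, a=4
  k=3: m=34, d=18, a=4
  k=4: m=38, d=1, a=76
d=1 and a=2a₀=76 at k=4, so the next step gives (m, d) = (38, 18) again — its k=1 value — and the period has length 4.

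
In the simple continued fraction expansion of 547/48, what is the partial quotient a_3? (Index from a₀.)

1

547 = 11·48 + 19   →  a_0 = 11
48 = 2·19 + 10   →  a_1 = 2
19 = 1·10 + 9   →  a_2 = 1
10 = 1·9 + 1   →  a_3 = 1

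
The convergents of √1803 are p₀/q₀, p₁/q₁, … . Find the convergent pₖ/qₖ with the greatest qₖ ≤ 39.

552/13

√1803 = [42; 2, 6, 28, 6, 2, 84, …] (period length 6).
Convergents:
  p_0/q_0 = 42/1
  p_1/q_1 = 85/2
  p_2/q_2 = 552/13
  p_3/q_3 = 15541/366
q_2 = 13 ≤ 39 < 366 = q_3, so the answer is 552/13.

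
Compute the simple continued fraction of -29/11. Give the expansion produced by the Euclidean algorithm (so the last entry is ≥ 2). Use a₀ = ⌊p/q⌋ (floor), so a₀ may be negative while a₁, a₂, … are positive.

[-3; 2, 1, 3]

-29 = -3×11 + 4
11 = 2×4 + 3
4 = 1×3 + 1
3 = 3×1 + 0  (stop)
So -29/11 = [-3; 2, 1, 3].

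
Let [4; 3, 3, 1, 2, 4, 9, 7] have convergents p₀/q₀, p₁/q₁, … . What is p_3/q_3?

56/13

Using pₖ = aₖpₖ₋₁ + pₖ₋₂, qₖ = aₖqₖ₋₁ + qₖ₋₂ (with p₋₁=1, p₋₂=0, q₋₁=0, q₋₂=1):
  k=0: a=4, p=4, q=1
  k=1: a=3, p=13, q=3
  k=2: a=3, p=43, q=10
  k=3: a=1, p=56, q=13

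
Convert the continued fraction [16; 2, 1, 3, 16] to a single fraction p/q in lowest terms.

Fold from the inside: start with 16/1.
  3 + 1/16 = 49/16
  1 + 16/49 = 65/49
  2 + 49/65 = 179/65
  16 + 65/179 = 2929/179

2929/179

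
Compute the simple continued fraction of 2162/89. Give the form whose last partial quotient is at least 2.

[24; 3, 2, 2, 1, 3]

2162 = 24*89 + 26
89 = 3*26 + 11
26 = 2*11 + 4
11 = 2*4 + 3
4 = 1*3 + 1
3 = 3*1 + 0  (stop)
So 2162/89 = [24; 3, 2, 2, 1, 3].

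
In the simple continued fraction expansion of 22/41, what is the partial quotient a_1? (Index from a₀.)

1

22 = 0·41 + 22   →  a_0 = 0
41 = 1·22 + 19   →  a_1 = 1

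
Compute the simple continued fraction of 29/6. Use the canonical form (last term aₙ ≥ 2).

[4; 1, 5]

29 = 4*6 + 5
6 = 1*5 + 1
5 = 5*1 + 0  (stop)
So 29/6 = [4; 1, 5].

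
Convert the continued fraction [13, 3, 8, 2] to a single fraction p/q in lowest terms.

Fold from the inside: start with 2/1.
  8 + 1/2 = 17/2
  3 + 2/17 = 53/17
  13 + 17/53 = 706/53

706/53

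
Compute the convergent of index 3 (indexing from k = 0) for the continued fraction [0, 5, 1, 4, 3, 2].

Using pₖ = aₖpₖ₋₁ + pₖ₋₂, qₖ = aₖqₖ₋₁ + qₖ₋₂ (with p₋₁=1, p₋₂=0, q₋₁=0, q₋₂=1):
  k=0: a=0, p=0, q=1
  k=1: a=5, p=1, q=5
  k=2: a=1, p=1, q=6
  k=3: a=4, p=5, q=29

5/29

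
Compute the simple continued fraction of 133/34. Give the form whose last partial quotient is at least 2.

133 = 3×34 + 31
34 = 1×31 + 3
31 = 10×3 + 1
3 = 3×1 + 0  (stop)
So 133/34 = [3; 1, 10, 3].

[3; 1, 10, 3]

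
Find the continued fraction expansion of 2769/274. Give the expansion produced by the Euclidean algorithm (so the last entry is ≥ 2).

2769 = 10×274 + 29
274 = 9×29 + 13
29 = 2×13 + 3
13 = 4×3 + 1
3 = 3×1 + 0  (stop)
So 2769/274 = [10; 9, 2, 4, 3].

[10; 9, 2, 4, 3]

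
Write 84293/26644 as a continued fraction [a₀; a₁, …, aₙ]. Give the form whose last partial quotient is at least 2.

84293 = 3*26644 + 4361
26644 = 6*4361 + 478
4361 = 9*478 + 59
478 = 8*59 + 6
59 = 9*6 + 5
6 = 1*5 + 1
5 = 5*1 + 0  (stop)
So 84293/26644 = [3; 6, 9, 8, 9, 1, 5].

[3; 6, 9, 8, 9, 1, 5]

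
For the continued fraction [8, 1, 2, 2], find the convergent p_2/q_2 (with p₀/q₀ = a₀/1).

Using pₖ = aₖpₖ₋₁ + pₖ₋₂, qₖ = aₖqₖ₋₁ + qₖ₋₂ (with p₋₁=1, p₋₂=0, q₋₁=0, q₋₂=1):
  k=0: a=8, p=8, q=1
  k=1: a=1, p=9, q=1
  k=2: a=2, p=26, q=3

26/3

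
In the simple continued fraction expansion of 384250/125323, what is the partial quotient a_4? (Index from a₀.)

384250 = 3·125323 + 8281   →  a_0 = 3
125323 = 15·8281 + 1108   →  a_1 = 15
8281 = 7·1108 + 525   →  a_2 = 7
1108 = 2·525 + 58   →  a_3 = 2
525 = 9·58 + 3   →  a_4 = 9

9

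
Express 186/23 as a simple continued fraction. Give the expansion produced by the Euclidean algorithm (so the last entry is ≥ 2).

[8; 11, 2]

186 = 8·23 + 2
23 = 11·2 + 1
2 = 2·1 + 0  (stop)
So 186/23 = [8; 11, 2].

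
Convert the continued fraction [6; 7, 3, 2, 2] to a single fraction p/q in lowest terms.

761/124

Fold from the inside: start with 2/1.
  2 + 1/2 = 5/2
  3 + 2/5 = 17/5
  7 + 5/17 = 124/17
  6 + 17/124 = 761/124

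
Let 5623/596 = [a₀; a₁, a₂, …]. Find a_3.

3

5623 = 9·596 + 259   →  a_0 = 9
596 = 2·259 + 78   →  a_1 = 2
259 = 3·78 + 25   →  a_2 = 3
78 = 3·25 + 3   →  a_3 = 3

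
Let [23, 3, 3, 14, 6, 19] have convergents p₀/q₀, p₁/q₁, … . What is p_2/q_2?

233/10

Using pₖ = aₖpₖ₋₁ + pₖ₋₂, qₖ = aₖqₖ₋₁ + qₖ₋₂ (with p₋₁=1, p₋₂=0, q₋₁=0, q₋₂=1):
  k=0: a=23, p=23, q=1
  k=1: a=3, p=70, q=3
  k=2: a=3, p=233, q=10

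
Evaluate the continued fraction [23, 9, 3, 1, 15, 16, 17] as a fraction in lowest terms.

Fold from the inside: start with 17/1.
  16 + 1/17 = 273/17
  15 + 17/273 = 4112/273
  1 + 273/4112 = 4385/4112
  3 + 4112/4385 = 17267/4385
  9 + 4385/17267 = 159788/17267
  23 + 17267/159788 = 3692391/159788

3692391/159788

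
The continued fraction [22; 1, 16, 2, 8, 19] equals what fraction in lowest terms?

Fold from the inside: start with 19/1.
  8 + 1/19 = 153/19
  2 + 19/153 = 325/153
  16 + 153/325 = 5353/325
  1 + 325/5353 = 5678/5353
  22 + 5353/5678 = 130269/5678

130269/5678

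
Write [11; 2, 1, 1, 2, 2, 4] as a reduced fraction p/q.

1560/137

Using pₖ = aₖpₖ₋₁ + pₖ₋₂ and qₖ = aₖqₖ₋₁ + qₖ₋₂:
  k=0: a=11, p=11, q=1
  k=1: a=2, p=23, q=2
  k=2: a=1, p=34, q=3
  k=3: a=1, p=57, q=5
  k=4: a=2, p=148, q=13
  k=5: a=2, p=353, q=31
  k=6: a=4, p=1560, q=137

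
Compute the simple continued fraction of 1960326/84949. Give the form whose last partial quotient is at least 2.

1960326 = 23·84949 + 6499
84949 = 13·6499 + 462
6499 = 14·462 + 31
462 = 14·31 + 28
31 = 1·28 + 3
28 = 9·3 + 1
3 = 3·1 + 0  (stop)
So 1960326/84949 = [23; 13, 14, 14, 1, 9, 3].

[23; 13, 14, 14, 1, 9, 3]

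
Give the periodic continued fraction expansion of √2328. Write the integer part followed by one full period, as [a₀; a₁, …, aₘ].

[48; 4, 96]

a₀ = ⌊√2328⌋ = 48.
With m₀=0, d₀=1 and mₖ₊₁ = dₖaₖ − mₖ, dₖ₊₁ = (n − mₖ₊₁²)/dₖ, aₖ₊₁ = ⌊(a₀+mₖ₊₁)/dₖ₊₁⌋:
  k=1: m=48, d=24, a=4
  k=2: m=48, d=1, a=96
d=1 and a=2a₀=96 at k=2, so the next step gives (m, d) = (48, 24) again — its k=1 value — and the period has length 2.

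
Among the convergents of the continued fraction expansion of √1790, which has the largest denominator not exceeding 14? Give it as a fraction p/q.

√1790 = [42; 3, 4, 8, 4, 3, 84, …] (period length 6).
Convergents:
  p_0/q_0 = 42/1
  p_1/q_1 = 127/3
  p_2/q_2 = 550/13
  p_3/q_3 = 4527/107
q_2 = 13 ≤ 14 < 107 = q_3, so the answer is 550/13.

550/13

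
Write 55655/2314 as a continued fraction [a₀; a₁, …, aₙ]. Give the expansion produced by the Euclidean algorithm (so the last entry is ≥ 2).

55655 = 24×2314 + 119
2314 = 19×119 + 53
119 = 2×53 + 13
53 = 4×13 + 1
13 = 13×1 + 0  (stop)
So 55655/2314 = [24; 19, 2, 4, 13].

[24; 19, 2, 4, 13]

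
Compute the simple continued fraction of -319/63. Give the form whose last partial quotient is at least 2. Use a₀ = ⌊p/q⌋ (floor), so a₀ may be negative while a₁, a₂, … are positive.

-319 = -6·63 + 59
63 = 1·59 + 4
59 = 14·4 + 3
4 = 1·3 + 1
3 = 3·1 + 0  (stop)
So -319/63 = [-6; 1, 14, 1, 3].

[-6; 1, 14, 1, 3]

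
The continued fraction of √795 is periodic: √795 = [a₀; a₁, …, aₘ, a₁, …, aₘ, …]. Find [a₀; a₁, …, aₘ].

[28; 5, 9, 5, 56]

a₀ = ⌊√795⌋ = 28.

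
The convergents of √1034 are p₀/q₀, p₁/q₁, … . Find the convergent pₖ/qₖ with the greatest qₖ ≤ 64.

1029/32

√1034 = [32; 6, 2, 2, 2, 6, 64, …] (period length 6).
Convergents:
  p_0/q_0 = 32/1
  p_1/q_1 = 193/6
  p_2/q_2 = 418/13
  p_3/q_3 = 1029/32
  p_4/q_4 = 2476/77
q_3 = 32 ≤ 64 < 77 = q_4, so the answer is 1029/32.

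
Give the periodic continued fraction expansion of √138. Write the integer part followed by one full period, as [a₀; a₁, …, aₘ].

[11; 1, 2, 1, 22]

a₀ = ⌊√138⌋ = 11.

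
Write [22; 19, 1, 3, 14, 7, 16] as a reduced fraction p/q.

Fold from the inside: start with 16/1.
  7 + 1/16 = 113/16
  14 + 16/113 = 1598/113
  3 + 113/1598 = 4907/1598
  1 + 1598/4907 = 6505/4907
  19 + 4907/6505 = 128502/6505
  22 + 6505/128502 = 2833549/128502

2833549/128502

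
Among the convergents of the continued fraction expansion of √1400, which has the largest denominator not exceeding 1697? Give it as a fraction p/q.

33413/893

√1400 = [37; 2, 2, 2, 74, …] (period length 4).
Convergents:
  p_0/q_0 = 37/1
  p_1/q_1 = 75/2
  p_2/q_2 = 187/5
  p_3/q_3 = 449/12
  p_4/q_4 = 33413/893
  p_5/q_5 = 67275/1798
q_4 = 893 ≤ 1697 < 1798 = q_5, so the answer is 33413/893.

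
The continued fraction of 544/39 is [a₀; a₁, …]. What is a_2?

18

544 = 13·39 + 37   →  a_0 = 13
39 = 1·37 + 2   →  a_1 = 1
37 = 18·2 + 1   →  a_2 = 18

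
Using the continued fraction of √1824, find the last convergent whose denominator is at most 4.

128/3

√1824 = [42; 1, 2, 2, 2, 1, 84, …] (period length 6).
Convergents:
  p_0/q_0 = 42/1
  p_1/q_1 = 43/1
  p_2/q_2 = 128/3
  p_3/q_3 = 299/7
q_2 = 3 ≤ 4 < 7 = q_3, so the answer is 128/3.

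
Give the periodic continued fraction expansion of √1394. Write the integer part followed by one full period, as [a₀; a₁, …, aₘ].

a₀ = ⌊√1394⌋ = 37.
With m₀=0, d₀=1 and mₖ₊₁ = dₖaₖ − mₖ, dₖ₊₁ = (n − mₖ₊₁²)/dₖ, aₖ₊₁ = ⌊(a₀+mₖ₊₁)/dₖ₊₁⌋:
  k=1: m=37, d=25, a=2
  k=2: m=13, d=49, a=1
  k=3: m=36, d=2, a=36
  k=4: m=36, d=49, a=1
  k=5: m=13, d=25, a=2
  k=6: m=37, d=1, a=74
d=1 and a=2a₀=74 at k=6, so the next step gives (m, d) = (37, 25) again — its k=1 value — and the period has length 6.

[37; 2, 1, 36, 1, 2, 74]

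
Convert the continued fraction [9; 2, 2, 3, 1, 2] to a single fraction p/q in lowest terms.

574/61

Using pₖ = aₖpₖ₋₁ + pₖ₋₂ and qₖ = aₖqₖ₋₁ + qₖ₋₂:
  k=0: a=9, p=9, q=1
  k=1: a=2, p=19, q=2
  k=2: a=2, p=47, q=5
  k=3: a=3, p=160, q=17
  k=4: a=1, p=207, q=22
  k=5: a=2, p=574, q=61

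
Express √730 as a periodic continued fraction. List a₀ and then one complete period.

[27; 54]

a₀ = ⌊√730⌋ = 27.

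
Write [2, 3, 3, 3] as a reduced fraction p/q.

Fold from the inside: start with 3/1.
  3 + 1/3 = 10/3
  3 + 3/10 = 33/10
  2 + 10/33 = 76/33

76/33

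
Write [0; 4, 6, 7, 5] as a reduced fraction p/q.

221/920

Using pₖ = aₖpₖ₋₁ + pₖ₋₂ and qₖ = aₖqₖ₋₁ + qₖ₋₂:
  k=0: a=0, p=0, q=1
  k=1: a=4, p=1, q=4
  k=2: a=6, p=6, q=25
  k=3: a=7, p=43, q=179
  k=4: a=5, p=221, q=920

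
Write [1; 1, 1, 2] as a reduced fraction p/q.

Fold from the inside: start with 2/1.
  1 + 1/2 = 3/2
  1 + 2/3 = 5/3
  1 + 3/5 = 8/5

8/5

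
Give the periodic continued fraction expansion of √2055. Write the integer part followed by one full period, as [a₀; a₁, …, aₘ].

a₀ = ⌊√2055⌋ = 45.
With m₀=0, d₀=1 and mₖ₊₁ = dₖaₖ − mₖ, dₖ₊₁ = (n − mₖ₊₁²)/dₖ, aₖ₊₁ = ⌊(a₀+mₖ₊₁)/dₖ₊₁⌋:
  k=1: m=45, d=30, a=3
  k=2: m=45, d=1, a=90
d=1 and a=2a₀=90 at k=2, so the next step gives (m, d) = (45, 30) again — its k=1 value — and the period has length 2.

[45; 3, 90]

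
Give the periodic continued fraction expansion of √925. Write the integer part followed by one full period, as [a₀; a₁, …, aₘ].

a₀ = ⌊√925⌋ = 30.

[30; 2, 2, 2, 2, 60]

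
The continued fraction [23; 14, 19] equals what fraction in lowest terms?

Fold from the inside: start with 19/1.
  14 + 1/19 = 267/19
  23 + 19/267 = 6160/267

6160/267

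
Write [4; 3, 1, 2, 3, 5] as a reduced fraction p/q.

837/196

Fold from the inside: start with 5/1.
  3 + 1/5 = 16/5
  2 + 5/16 = 37/16
  1 + 16/37 = 53/37
  3 + 37/53 = 196/53
  4 + 53/196 = 837/196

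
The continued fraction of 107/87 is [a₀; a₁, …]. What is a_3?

1

107 = 1·87 + 20   →  a_0 = 1
87 = 4·20 + 7   →  a_1 = 4
20 = 2·7 + 6   →  a_2 = 2
7 = 1·6 + 1   →  a_3 = 1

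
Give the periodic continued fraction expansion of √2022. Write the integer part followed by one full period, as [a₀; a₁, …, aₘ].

[44; 1, 28, 1, 88]

a₀ = ⌊√2022⌋ = 44.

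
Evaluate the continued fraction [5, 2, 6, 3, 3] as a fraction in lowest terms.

743/136

Using pₖ = aₖpₖ₋₁ + pₖ₋₂ and qₖ = aₖqₖ₋₁ + qₖ₋₂:
  k=0: a=5, p=5, q=1
  k=1: a=2, p=11, q=2
  k=2: a=6, p=71, q=13
  k=3: a=3, p=224, q=41
  k=4: a=3, p=743, q=136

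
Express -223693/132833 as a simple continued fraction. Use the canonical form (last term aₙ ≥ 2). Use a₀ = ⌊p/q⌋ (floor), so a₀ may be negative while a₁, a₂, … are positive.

[-2; 3, 6, 14, 7, 5, 4, 3]

-223693 = -2·132833 + 41973
132833 = 3·41973 + 6914
41973 = 6·6914 + 489
6914 = 14·489 + 68
489 = 7·68 + 13
68 = 5·13 + 3
13 = 4·3 + 1
3 = 3·1 + 0  (stop)
So -223693/132833 = [-2; 3, 6, 14, 7, 5, 4, 3].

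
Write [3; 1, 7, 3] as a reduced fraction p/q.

Using pₖ = aₖpₖ₋₁ + pₖ₋₂ and qₖ = aₖqₖ₋₁ + qₖ₋₂:
  k=0: a=3, p=3, q=1
  k=1: a=1, p=4, q=1
  k=2: a=7, p=31, q=8
  k=3: a=3, p=97, q=25

97/25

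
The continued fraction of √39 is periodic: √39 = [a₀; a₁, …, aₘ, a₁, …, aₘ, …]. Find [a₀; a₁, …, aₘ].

a₀ = ⌊√39⌋ = 6.
With m₀=0, d₀=1 and mₖ₊₁ = dₖaₖ − mₖ, dₖ₊₁ = (n − mₖ₊₁²)/dₖ, aₖ₊₁ = ⌊(a₀+mₖ₊₁)/dₖ₊₁⌋:
  k=1: m=6, d=3, a=4
  k=2: m=6, d=1, a=12
d=1 and a=2a₀=12 at k=2, so the next step gives (m, d) = (6, 3) again — its k=1 value — and the period has length 2.

[6; 4, 12]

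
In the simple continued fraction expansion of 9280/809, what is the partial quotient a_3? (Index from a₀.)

9

9280 = 11·809 + 381   →  a_0 = 11
809 = 2·381 + 47   →  a_1 = 2
381 = 8·47 + 5   →  a_2 = 8
47 = 9·5 + 2   →  a_3 = 9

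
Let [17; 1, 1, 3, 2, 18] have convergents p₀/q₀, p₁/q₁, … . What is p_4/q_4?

281/16

Using pₖ = aₖpₖ₋₁ + pₖ₋₂, qₖ = aₖqₖ₋₁ + qₖ₋₂ (with p₋₁=1, p₋₂=0, q₋₁=0, q₋₂=1):
  k=0: a=17, p=17, q=1
  k=1: a=1, p=18, q=1
  k=2: a=1, p=35, q=2
  k=3: a=3, p=123, q=7
  k=4: a=2, p=281, q=16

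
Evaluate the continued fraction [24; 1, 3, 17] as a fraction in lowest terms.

1708/69

Using pₖ = aₖpₖ₋₁ + pₖ₋₂ and qₖ = aₖqₖ₋₁ + qₖ₋₂:
  k=0: a=24, p=24, q=1
  k=1: a=1, p=25, q=1
  k=2: a=3, p=99, q=4
  k=3: a=17, p=1708, q=69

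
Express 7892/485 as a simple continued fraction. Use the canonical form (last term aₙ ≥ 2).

7892 = 16*485 + 132
485 = 3*132 + 89
132 = 1*89 + 43
89 = 2*43 + 3
43 = 14*3 + 1
3 = 3*1 + 0  (stop)
So 7892/485 = [16; 3, 1, 2, 14, 3].

[16; 3, 1, 2, 14, 3]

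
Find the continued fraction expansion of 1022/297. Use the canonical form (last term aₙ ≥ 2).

[3; 2, 3, 1, 2, 1, 8]

1022 = 3·297 + 131
297 = 2·131 + 35
131 = 3·35 + 26
35 = 1·26 + 9
26 = 2·9 + 8
9 = 1·8 + 1
8 = 8·1 + 0  (stop)
So 1022/297 = [3; 2, 3, 1, 2, 1, 8].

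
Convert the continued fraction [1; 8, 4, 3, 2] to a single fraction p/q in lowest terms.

Using pₖ = aₖpₖ₋₁ + pₖ₋₂ and qₖ = aₖqₖ₋₁ + qₖ₋₂:
  k=0: a=1, p=1, q=1
  k=1: a=8, p=9, q=8
  k=2: a=4, p=37, q=33
  k=3: a=3, p=120, q=107
  k=4: a=2, p=277, q=247

277/247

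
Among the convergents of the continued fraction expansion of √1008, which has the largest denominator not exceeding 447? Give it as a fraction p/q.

8096/255

√1008 = [31; 1, 2, 1, 62, …] (period length 4).
Convergents:
  p_0/q_0 = 31/1
  p_1/q_1 = 32/1
  p_2/q_2 = 95/3
  p_3/q_3 = 127/4
  p_4/q_4 = 7969/251
  p_5/q_5 = 8096/255
  p_6/q_6 = 24161/761
q_5 = 255 ≤ 447 < 761 = q_6, so the answer is 8096/255.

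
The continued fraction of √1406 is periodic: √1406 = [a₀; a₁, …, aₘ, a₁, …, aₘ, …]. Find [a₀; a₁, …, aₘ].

[37; 2, 74]

a₀ = ⌊√1406⌋ = 37.
With m₀=0, d₀=1 and mₖ₊₁ = dₖaₖ − mₖ, dₖ₊₁ = (n − mₖ₊₁²)/dₖ, aₖ₊₁ = ⌊(a₀+mₖ₊₁)/dₖ₊₁⌋:
  k=1: m=37, d=37, a=2
  k=2: m=37, d=1, a=74
d=1 and a=2a₀=74 at k=2, so the next step gives (m, d) = (37, 37) again — its k=1 value — and the period has length 2.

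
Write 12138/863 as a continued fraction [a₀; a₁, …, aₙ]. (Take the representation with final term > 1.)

12138 = 14·863 + 56
863 = 15·56 + 23
56 = 2·23 + 10
23 = 2·10 + 3
10 = 3·3 + 1
3 = 3·1 + 0  (stop)
So 12138/863 = [14; 15, 2, 2, 3, 3].

[14; 15, 2, 2, 3, 3]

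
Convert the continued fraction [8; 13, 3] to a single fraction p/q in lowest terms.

Fold from the inside: start with 3/1.
  13 + 1/3 = 40/3
  8 + 3/40 = 323/40

323/40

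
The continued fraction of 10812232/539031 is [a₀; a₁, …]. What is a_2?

19

10812232 = 20·539031 + 31612   →  a_0 = 20
539031 = 17·31612 + 1627   →  a_1 = 17
31612 = 19·1627 + 699   →  a_2 = 19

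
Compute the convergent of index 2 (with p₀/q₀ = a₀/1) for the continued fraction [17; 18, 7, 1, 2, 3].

Using pₖ = aₖpₖ₋₁ + pₖ₋₂, qₖ = aₖqₖ₋₁ + qₖ₋₂ (with p₋₁=1, p₋₂=0, q₋₁=0, q₋₂=1):
  k=0: a=17, p=17, q=1
  k=1: a=18, p=307, q=18
  k=2: a=7, p=2166, q=127

2166/127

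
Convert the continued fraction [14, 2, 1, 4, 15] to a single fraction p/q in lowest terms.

Using pₖ = aₖpₖ₋₁ + pₖ₋₂ and qₖ = aₖqₖ₋₁ + qₖ₋₂:
  k=0: a=14, p=14, q=1
  k=1: a=2, p=29, q=2
  k=2: a=1, p=43, q=3
  k=3: a=4, p=201, q=14
  k=4: a=15, p=3058, q=213

3058/213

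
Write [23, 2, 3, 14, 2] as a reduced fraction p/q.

4850/207

Fold from the inside: start with 2/1.
  14 + 1/2 = 29/2
  3 + 2/29 = 89/29
  2 + 29/89 = 207/89
  23 + 89/207 = 4850/207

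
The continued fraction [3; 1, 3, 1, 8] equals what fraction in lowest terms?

Using pₖ = aₖpₖ₋₁ + pₖ₋₂ and qₖ = aₖqₖ₋₁ + qₖ₋₂:
  k=0: a=3, p=3, q=1
  k=1: a=1, p=4, q=1
  k=2: a=3, p=15, q=4
  k=3: a=1, p=19, q=5
  k=4: a=8, p=167, q=44

167/44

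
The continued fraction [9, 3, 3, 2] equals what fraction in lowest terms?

Fold from the inside: start with 2/1.
  3 + 1/2 = 7/2
  3 + 2/7 = 23/7
  9 + 7/23 = 214/23

214/23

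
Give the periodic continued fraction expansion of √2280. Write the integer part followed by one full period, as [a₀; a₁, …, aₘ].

a₀ = ⌊√2280⌋ = 47.
With m₀=0, d₀=1 and mₖ₊₁ = dₖaₖ − mₖ, dₖ₊₁ = (n − mₖ₊₁²)/dₖ, aₖ₊₁ = ⌊(a₀+mₖ₊₁)/dₖ₊₁⌋:
  k=1: m=47, d=71, a=1
  k=2: m=24, d=24, a=2
  k=3: m=24, d=71, a=1
  k=4: m=47, d=1, a=94
d=1 and a=2a₀=94 at k=4, so the next step gives (m, d) = (47, 71) again — its k=1 value — and the period has length 4.

[47; 1, 2, 1, 94]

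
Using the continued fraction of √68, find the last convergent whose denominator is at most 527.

√68 = [8; 4, 16, …] (period length 2).
Convergents:
  p_0/q_0 = 8/1
  p_1/q_1 = 33/4
  p_2/q_2 = 536/65
  p_3/q_3 = 2177/264
  p_4/q_4 = 35368/4289
q_3 = 264 ≤ 527 < 4289 = q_4, so the answer is 2177/264.

2177/264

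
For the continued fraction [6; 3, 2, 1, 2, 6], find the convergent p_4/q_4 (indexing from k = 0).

170/27

Using pₖ = aₖpₖ₋₁ + pₖ₋₂, qₖ = aₖqₖ₋₁ + qₖ₋₂ (with p₋₁=1, p₋₂=0, q₋₁=0, q₋₂=1):
  k=0: a=6, p=6, q=1
  k=1: a=3, p=19, q=3
  k=2: a=2, p=44, q=7
  k=3: a=1, p=63, q=10
  k=4: a=2, p=170, q=27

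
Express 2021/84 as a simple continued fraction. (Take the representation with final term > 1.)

2021 = 24×84 + 5
84 = 16×5 + 4
5 = 1×4 + 1
4 = 4×1 + 0  (stop)
So 2021/84 = [24; 16, 1, 4].

[24; 16, 1, 4]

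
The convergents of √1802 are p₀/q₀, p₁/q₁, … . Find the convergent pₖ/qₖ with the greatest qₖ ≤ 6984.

√1802 = [42; 2, 4, 2, 84, …] (period length 4).
Convergents:
  p_0/q_0 = 42/1
  p_1/q_1 = 85/2
  p_2/q_2 = 382/9
  p_3/q_3 = 849/20
  p_4/q_4 = 71698/1689
  p_5/q_5 = 144245/3398
  p_6/q_6 = 648678/15281
q_5 = 3398 ≤ 6984 < 15281 = q_6, so the answer is 144245/3398.

144245/3398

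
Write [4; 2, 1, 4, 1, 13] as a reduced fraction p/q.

1023/235

Using pₖ = aₖpₖ₋₁ + pₖ₋₂ and qₖ = aₖqₖ₋₁ + qₖ₋₂:
  k=0: a=4, p=4, q=1
  k=1: a=2, p=9, q=2
  k=2: a=1, p=13, q=3
  k=3: a=4, p=61, q=14
  k=4: a=1, p=74, q=17
  k=5: a=13, p=1023, q=235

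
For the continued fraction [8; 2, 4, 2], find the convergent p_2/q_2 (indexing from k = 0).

76/9

Using pₖ = aₖpₖ₋₁ + pₖ₋₂, qₖ = aₖqₖ₋₁ + qₖ₋₂ (with p₋₁=1, p₋₂=0, q₋₁=0, q₋₂=1):
  k=0: a=8, p=8, q=1
  k=1: a=2, p=17, q=2
  k=2: a=4, p=76, q=9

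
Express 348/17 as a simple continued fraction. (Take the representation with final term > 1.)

[20; 2, 8]

348 = 20·17 + 8
17 = 2·8 + 1
8 = 8·1 + 0  (stop)
So 348/17 = [20; 2, 8].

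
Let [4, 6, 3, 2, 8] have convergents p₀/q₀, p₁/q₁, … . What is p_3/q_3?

Using pₖ = aₖpₖ₋₁ + pₖ₋₂, qₖ = aₖqₖ₋₁ + qₖ₋₂ (with p₋₁=1, p₋₂=0, q₋₁=0, q₋₂=1):
  k=0: a=4, p=4, q=1
  k=1: a=6, p=25, q=6
  k=2: a=3, p=79, q=19
  k=3: a=2, p=183, q=44

183/44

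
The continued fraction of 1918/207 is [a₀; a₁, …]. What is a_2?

1918 = 9·207 + 55   →  a_0 = 9
207 = 3·55 + 42   →  a_1 = 3
55 = 1·42 + 13   →  a_2 = 1

1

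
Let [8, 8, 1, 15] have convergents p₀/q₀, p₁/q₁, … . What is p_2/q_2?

73/9

Using pₖ = aₖpₖ₋₁ + pₖ₋₂, qₖ = aₖqₖ₋₁ + qₖ₋₂ (with p₋₁=1, p₋₂=0, q₋₁=0, q₋₂=1):
  k=0: a=8, p=8, q=1
  k=1: a=8, p=65, q=8
  k=2: a=1, p=73, q=9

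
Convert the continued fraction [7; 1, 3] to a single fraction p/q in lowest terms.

31/4

Using pₖ = aₖpₖ₋₁ + pₖ₋₂ and qₖ = aₖqₖ₋₁ + qₖ₋₂:
  k=0: a=7, p=7, q=1
  k=1: a=1, p=8, q=1
  k=2: a=3, p=31, q=4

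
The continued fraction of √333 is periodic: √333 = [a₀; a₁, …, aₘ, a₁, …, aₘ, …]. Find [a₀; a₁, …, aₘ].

a₀ = ⌊√333⌋ = 18.
With m₀=0, d₀=1 and mₖ₊₁ = dₖaₖ − mₖ, dₖ₊₁ = (n − mₖ₊₁²)/dₖ, aₖ₊₁ = ⌊(a₀+mₖ₊₁)/dₖ₊₁⌋:
  k=1: m=18, d=9, a=4
  k=2: m=18, d=1, a=36
d=1 and a=2a₀=36 at k=2, so the next step gives (m, d) = (18, 9) again — its k=1 value — and the period has length 2.

[18; 4, 36]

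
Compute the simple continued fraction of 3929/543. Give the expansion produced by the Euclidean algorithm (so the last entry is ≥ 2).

[7; 4, 4, 7, 1, 3]

3929 = 7×543 + 128
543 = 4×128 + 31
128 = 4×31 + 4
31 = 7×4 + 3
4 = 1×3 + 1
3 = 3×1 + 0  (stop)
So 3929/543 = [7; 4, 4, 7, 1, 3].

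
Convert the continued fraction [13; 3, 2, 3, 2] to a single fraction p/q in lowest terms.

731/55

Using pₖ = aₖpₖ₋₁ + pₖ₋₂ and qₖ = aₖqₖ₋₁ + qₖ₋₂:
  k=0: a=13, p=13, q=1
  k=1: a=3, p=40, q=3
  k=2: a=2, p=93, q=7
  k=3: a=3, p=319, q=24
  k=4: a=2, p=731, q=55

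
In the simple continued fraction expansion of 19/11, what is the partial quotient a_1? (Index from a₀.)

19 = 1·11 + 8   →  a_0 = 1
11 = 1·8 + 3   →  a_1 = 1

1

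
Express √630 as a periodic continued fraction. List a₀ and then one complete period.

[25; 10, 50]

a₀ = ⌊√630⌋ = 25.
With m₀=0, d₀=1 and mₖ₊₁ = dₖaₖ − mₖ, dₖ₊₁ = (n − mₖ₊₁²)/dₖ, aₖ₊₁ = ⌊(a₀+mₖ₊₁)/dₖ₊₁⌋:
  k=1: m=25, d=5, a=10
  k=2: m=25, d=1, a=50
d=1 and a=2a₀=50 at k=2, so the next step gives (m, d) = (25, 5) again — its k=1 value — and the period has length 2.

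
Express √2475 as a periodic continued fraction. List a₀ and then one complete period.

[49; 1, 2, 1, 98]

a₀ = ⌊√2475⌋ = 49.
With m₀=0, d₀=1 and mₖ₊₁ = dₖaₖ − mₖ, dₖ₊₁ = (n − mₖ₊₁²)/dₖ, aₖ₊₁ = ⌊(a₀+mₖ₊₁)/dₖ₊₁⌋:
  k=1: m=49, d=74, a=1
  k=2: m=25, d=25, a=2
  k=3: m=25, d=74, a=1
  k=4: m=49, d=1, a=98
d=1 and a=2a₀=98 at k=4, so the next step gives (m, d) = (49, 74) again — its k=1 value — and the period has length 4.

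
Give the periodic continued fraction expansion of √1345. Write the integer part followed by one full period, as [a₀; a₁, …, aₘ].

[36; 1, 2, 14, 2, 1, 72]

a₀ = ⌊√1345⌋ = 36.
With m₀=0, d₀=1 and mₖ₊₁ = dₖaₖ − mₖ, dₖ₊₁ = (n − mₖ₊₁²)/dₖ, aₖ₊₁ = ⌊(a₀+mₖ₊₁)/dₖ₊₁⌋:
  k=1: m=36, d=49, a=1
  k=2: m=13, d=24, a=2
  k=3: m=35, d=5, a=14
  k=4: m=35, d=24, a=2
  k=5: m=13, d=49, a=1
  k=6: m=36, d=1, a=72
d=1 and a=2a₀=72 at k=6, so the next step gives (m, d) = (36, 49) again — its k=1 value — and the period has length 6.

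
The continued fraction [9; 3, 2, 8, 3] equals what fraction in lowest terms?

1709/184

Fold from the inside: start with 3/1.
  8 + 1/3 = 25/3
  2 + 3/25 = 53/25
  3 + 25/53 = 184/53
  9 + 53/184 = 1709/184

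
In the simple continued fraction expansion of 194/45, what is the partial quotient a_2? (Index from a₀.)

194 = 4·45 + 14   →  a_0 = 4
45 = 3·14 + 3   →  a_1 = 3
14 = 4·3 + 2   →  a_2 = 4

4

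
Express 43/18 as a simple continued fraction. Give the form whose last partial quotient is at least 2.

43 = 2×18 + 7
18 = 2×7 + 4
7 = 1×4 + 3
4 = 1×3 + 1
3 = 3×1 + 0  (stop)
So 43/18 = [2; 2, 1, 1, 3].

[2; 2, 1, 1, 3]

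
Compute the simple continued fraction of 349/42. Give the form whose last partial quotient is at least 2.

349 = 8*42 + 13
42 = 3*13 + 3
13 = 4*3 + 1
3 = 3*1 + 0  (stop)
So 349/42 = [8; 3, 4, 3].

[8; 3, 4, 3]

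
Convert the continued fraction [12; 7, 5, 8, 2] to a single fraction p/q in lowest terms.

7599/626

Using pₖ = aₖpₖ₋₁ + pₖ₋₂ and qₖ = aₖqₖ₋₁ + qₖ₋₂:
  k=0: a=12, p=12, q=1
  k=1: a=7, p=85, q=7
  k=2: a=5, p=437, q=36
  k=3: a=8, p=3581, q=295
  k=4: a=2, p=7599, q=626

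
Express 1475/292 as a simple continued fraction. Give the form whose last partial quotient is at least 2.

1475 = 5×292 + 15
292 = 19×15 + 7
15 = 2×7 + 1
7 = 7×1 + 0  (stop)
So 1475/292 = [5; 19, 2, 7].

[5; 19, 2, 7]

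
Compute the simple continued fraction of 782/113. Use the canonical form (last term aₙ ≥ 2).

[6; 1, 11, 1, 1, 4]

782 = 6*113 + 104
113 = 1*104 + 9
104 = 11*9 + 5
9 = 1*5 + 4
5 = 1*4 + 1
4 = 4*1 + 0  (stop)
So 782/113 = [6; 1, 11, 1, 1, 4].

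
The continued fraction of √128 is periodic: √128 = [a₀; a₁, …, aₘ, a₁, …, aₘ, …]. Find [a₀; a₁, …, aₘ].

[11; 3, 5, 3, 22]

a₀ = ⌊√128⌋ = 11.
With m₀=0, d₀=1 and mₖ₊₁ = dₖaₖ − mₖ, dₖ₊₁ = (n − mₖ₊₁²)/dₖ, aₖ₊₁ = ⌊(a₀+mₖ₊₁)/dₖ₊₁⌋:
  k=1: m=11, d=7, a=3
  k=2: m=10, d=4, a=5
  k=3: m=10, d=7, a=3
  k=4: m=11, d=1, a=22
d=1 and a=2a₀=22 at k=4, so the next step gives (m, d) = (11, 7) again — its k=1 value — and the period has length 4.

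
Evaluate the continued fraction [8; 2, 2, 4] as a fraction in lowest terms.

185/22

Fold from the inside: start with 4/1.
  2 + 1/4 = 9/4
  2 + 4/9 = 22/9
  8 + 9/22 = 185/22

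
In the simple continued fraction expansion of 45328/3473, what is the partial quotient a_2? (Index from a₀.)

45328 = 13·3473 + 179   →  a_0 = 13
3473 = 19·179 + 72   →  a_1 = 19
179 = 2·72 + 35   →  a_2 = 2

2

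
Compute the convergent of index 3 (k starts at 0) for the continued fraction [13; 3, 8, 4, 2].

1372/103

Using pₖ = aₖpₖ₋₁ + pₖ₋₂, qₖ = aₖqₖ₋₁ + qₖ₋₂ (with p₋₁=1, p₋₂=0, q₋₁=0, q₋₂=1):
  k=0: a=13, p=13, q=1
  k=1: a=3, p=40, q=3
  k=2: a=8, p=333, q=25
  k=3: a=4, p=1372, q=103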